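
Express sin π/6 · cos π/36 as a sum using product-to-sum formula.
sin π/6 cos π/36 = (1/2)[sin(π/6+π/36) + sin(π/6-π/36)]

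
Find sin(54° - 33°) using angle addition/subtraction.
sin(54° - 33°) = sin 54° cos 33° - cos 54° sin 33° = 0.3584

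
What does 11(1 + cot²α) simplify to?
11(1 + cot²α) = 11(csc²α) (using Pythagorean identity)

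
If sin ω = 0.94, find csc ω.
csc ω = 1/sin ω = 1.064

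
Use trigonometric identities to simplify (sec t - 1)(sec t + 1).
(sec t - 1)(sec t + 1) = tan²t (using Diff. of squares)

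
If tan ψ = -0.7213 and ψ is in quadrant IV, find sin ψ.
sin ψ = -0.585 (using tan²ψ + 1 = sec²ψ)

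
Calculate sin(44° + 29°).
sin(44° + 29°) = sin 44° cos 29° + cos 44° sin 29° = 0.9563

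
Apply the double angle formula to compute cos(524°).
cos(524°) = cos²262° - sin²262° = -0.9613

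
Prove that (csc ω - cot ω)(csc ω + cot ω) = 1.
LHS = csc²ω - cot²ω = (1 + cot²ω) - cot²ω = 1 = RHS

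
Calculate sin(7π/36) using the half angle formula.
sin(7π/36) = √((1 - cos 7π/18)/2) = 0.5736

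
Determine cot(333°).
cot(333°) = -1.963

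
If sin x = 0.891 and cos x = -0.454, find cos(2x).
cos(2x) = cos²x - sin²x = -0.5878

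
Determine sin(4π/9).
sin(4π/9) = 0.9848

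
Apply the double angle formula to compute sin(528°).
sin(528°) = 2 sin 264° cos 264° = 0.2079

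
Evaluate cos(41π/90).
cos(41π/90) = 0.1392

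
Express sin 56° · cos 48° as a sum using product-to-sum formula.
sin 56° cos 48° = (1/2)[sin(56°+48°) + sin(56°-48°)]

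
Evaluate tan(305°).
tan(305°) = -1.428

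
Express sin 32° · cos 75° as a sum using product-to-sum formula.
sin 32° cos 75° = (1/2)[sin(32°+75°) + sin(32°-75°)]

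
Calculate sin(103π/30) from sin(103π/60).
sin(103π/30) = 2 sin 103π/60 cos 103π/60 = -0.9781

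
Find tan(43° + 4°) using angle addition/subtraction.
tan(43° + 4°) = (tan 43° + tan 4°)/(1 - tan 43° tan 4°) = 1.072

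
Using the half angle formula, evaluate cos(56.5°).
cos(56.5°) = √((1 + cos 113°)/2) = 0.5519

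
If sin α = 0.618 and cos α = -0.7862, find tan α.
tan α = sin α / cos α = -0.7861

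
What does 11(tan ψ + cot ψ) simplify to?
11(tan ψ + cot ψ) = 11(sec ψ csc ψ) (using Quotient identities)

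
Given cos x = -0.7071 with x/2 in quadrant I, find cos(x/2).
cos(x/2) = ±√((1 + cos x)/2); positive since x/2 ∈ QI, so cos(x/2) = 0.3827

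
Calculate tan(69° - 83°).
tan(69° - 83°) = (tan 69° - tan 83°)/(1 + tan 69° tan 83°) = -0.2493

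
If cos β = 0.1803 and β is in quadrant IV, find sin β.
sin β = -0.9836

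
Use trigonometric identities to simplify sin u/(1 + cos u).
sin u/(1 + cos u) = tan(u/2) (using Half angle)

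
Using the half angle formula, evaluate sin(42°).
sin(42°) = √((1 - cos 84°)/2) = 0.6691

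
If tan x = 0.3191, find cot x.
cot x = 1/tan x = 3.134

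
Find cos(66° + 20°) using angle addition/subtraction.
cos(66° + 20°) = cos 66° cos 20° - sin 66° sin 20° = 0.06976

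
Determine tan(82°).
tan(82°) = 7.115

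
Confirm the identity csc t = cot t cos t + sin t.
RHS = cos²t/sin t + sin t = (cos²t + sin²t)/sin t = 1/sin t = csc t = LHS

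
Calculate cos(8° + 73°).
cos(8° + 73°) = cos 8° cos 73° - sin 8° sin 73° = 0.1564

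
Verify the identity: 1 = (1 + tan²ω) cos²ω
RHS = sec²ω · cos²ω = (1/cos²ω) · cos²ω = 1 = LHS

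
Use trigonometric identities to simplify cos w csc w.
cos w csc w = cot w (using Reciprocal + quotient)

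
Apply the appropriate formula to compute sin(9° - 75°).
sin(9° - 75°) = sin 9° cos 75° - cos 9° sin 75° = -0.9135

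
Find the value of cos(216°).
cos(216°) = -0.809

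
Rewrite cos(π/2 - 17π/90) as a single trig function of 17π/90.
cos(π/2 - 17π/90) = sin(17π/90)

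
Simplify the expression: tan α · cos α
tan α · cos α = sin α (using Quotient identity)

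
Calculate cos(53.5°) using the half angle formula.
cos(53.5°) = √((1 + cos 107°)/2) = 0.5948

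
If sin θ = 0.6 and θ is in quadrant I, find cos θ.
cos θ = 0.8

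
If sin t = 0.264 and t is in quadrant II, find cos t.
cos t = -0.9645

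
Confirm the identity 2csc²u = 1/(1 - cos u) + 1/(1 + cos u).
RHS = [(1 + cos u) + (1 - cos u)] / [(1 - cos u)(1 + cos u)] = 2/(1 - cos²u) = 2/sin²u = 2csc²u = LHS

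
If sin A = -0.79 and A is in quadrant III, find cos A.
cos A = -0.6131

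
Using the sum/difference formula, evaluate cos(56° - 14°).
cos(56° - 14°) = cos 56° cos 14° + sin 56° sin 14° = 0.7431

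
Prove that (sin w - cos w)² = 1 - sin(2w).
LHS = sin²w - 2 sin w cos w + cos²w = (sin²w + cos²w) - 2 sin w cos w = 1 - sin(2w) = RHS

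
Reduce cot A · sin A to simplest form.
cot A · sin A = cos A (using Quotient identity)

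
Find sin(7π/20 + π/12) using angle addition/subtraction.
sin(7π/20 + π/12) = sin 7π/20 cos π/12 + cos 7π/20 sin π/12 = 0.9781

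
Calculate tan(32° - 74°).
tan(32° - 74°) = (tan 32° - tan 74°)/(1 + tan 32° tan 74°) = -0.9004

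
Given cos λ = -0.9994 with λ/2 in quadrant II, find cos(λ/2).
cos(λ/2) = ±√((1 + cos λ)/2); negative since λ/2 ∈ QII, so cos(λ/2) = -0.01732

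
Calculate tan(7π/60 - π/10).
tan(7π/60 - π/10) = (tan 7π/60 - tan π/10)/(1 + tan 7π/60 tan π/10) = 0.05241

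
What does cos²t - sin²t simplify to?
cos²t - sin²t = cos(2t) (using Double angle)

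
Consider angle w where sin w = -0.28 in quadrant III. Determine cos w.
cos w = ±√(1 - sin²w) = -0.96 (negative in QIII)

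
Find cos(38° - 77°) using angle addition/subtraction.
cos(38° - 77°) = cos 38° cos 77° + sin 38° sin 77° = 0.7771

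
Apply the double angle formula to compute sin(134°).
sin(134°) = 2 sin 67° cos 67° = 0.7193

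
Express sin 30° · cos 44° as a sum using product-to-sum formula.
sin 30° cos 44° = (1/2)[sin(30°+44°) + sin(30°-44°)]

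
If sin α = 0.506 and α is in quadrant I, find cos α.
cos α = 0.8625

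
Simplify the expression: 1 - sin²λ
1 - sin²λ = cos²λ (using Pythagorean identity)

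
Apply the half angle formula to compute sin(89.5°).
sin(89.5°) = √((1 - cos 179°)/2) = 1.0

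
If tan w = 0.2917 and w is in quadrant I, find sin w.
sin w = 0.28 (using tan²w + 1 = sec²w)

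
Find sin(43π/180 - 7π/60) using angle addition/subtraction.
sin(43π/180 - 7π/60) = sin 43π/180 cos 7π/60 - cos 43π/180 sin 7π/60 = 0.3746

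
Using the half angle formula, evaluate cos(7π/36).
cos(7π/36) = √((1 + cos 7π/18)/2) = 0.8192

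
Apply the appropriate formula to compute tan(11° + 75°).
tan(11° + 75°) = (tan 11° + tan 75°)/(1 - tan 11° tan 75°) = 14.3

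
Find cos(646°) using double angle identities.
cos(646°) = 1 - 2sin²323° = 0.2756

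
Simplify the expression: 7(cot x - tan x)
7(cot x - tan x) = 7(2 cot(2x)) (using Double angle)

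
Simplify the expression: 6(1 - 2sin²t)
6(1 - 2sin²t) = 6(cos(2t)) (using Double angle)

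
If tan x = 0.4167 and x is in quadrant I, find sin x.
sin x = 0.3846 (using tan²x + 1 = sec²x)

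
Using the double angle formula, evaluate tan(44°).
tan(44°) = 2 tan 22° / (1 - tan²22°) = 0.9657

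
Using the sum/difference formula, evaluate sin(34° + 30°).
sin(34° + 30°) = sin 34° cos 30° + cos 34° sin 30° = 0.8988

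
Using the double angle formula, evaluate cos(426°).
cos(426°) = 1 - 2sin²213° = 0.4067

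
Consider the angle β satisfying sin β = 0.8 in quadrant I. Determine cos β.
cos β = √(1 - sin²β) = 0.6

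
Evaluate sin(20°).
sin(20°) = 0.342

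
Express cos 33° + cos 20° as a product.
cos 33° + cos 20° = 2 cos(26.5°) cos(6.5°)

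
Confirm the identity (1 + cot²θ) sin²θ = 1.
LHS = csc²θ · sin²θ = (1/sin²θ) · sin²θ = 1 = RHS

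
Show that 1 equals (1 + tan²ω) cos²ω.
RHS = sec²ω · cos²ω = (1/cos²ω) · cos²ω = 1 = LHS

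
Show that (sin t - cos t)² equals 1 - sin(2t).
LHS = sin²t - 2 sin t cos t + cos²t = (sin²t + cos²t) - 2 sin t cos t = 1 - sin(2t) = RHS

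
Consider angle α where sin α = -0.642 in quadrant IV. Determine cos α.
cos α = √(1 - sin²α) = 0.7667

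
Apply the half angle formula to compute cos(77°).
cos(77°) = √((1 + cos 154°)/2) = 0.225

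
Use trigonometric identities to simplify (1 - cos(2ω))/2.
(1 - cos(2ω))/2 = sin²ω (using Power reduction)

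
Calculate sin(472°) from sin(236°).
sin(472°) = 2 sin 236° cos 236° = 0.9272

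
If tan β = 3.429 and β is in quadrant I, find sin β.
sin β = 0.96 (using tan²β + 1 = sec²β)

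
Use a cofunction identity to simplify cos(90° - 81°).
cos(90° - 81°) = sin(81°)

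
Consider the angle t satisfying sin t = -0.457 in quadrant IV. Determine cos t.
cos t = √(1 - sin²t) = 0.8895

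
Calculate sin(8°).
sin(8°) = 0.1392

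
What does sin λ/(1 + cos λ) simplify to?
sin λ/(1 + cos λ) = tan(λ/2) (using Half angle)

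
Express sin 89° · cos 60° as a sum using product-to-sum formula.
sin 89° cos 60° = (1/2)[sin(89°+60°) + sin(89°-60°)]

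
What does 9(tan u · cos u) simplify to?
9(tan u · cos u) = 9(sin u) (using Quotient identity)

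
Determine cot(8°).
cot(8°) = 7.115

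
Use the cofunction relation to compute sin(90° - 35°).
sin(90° - 35°) = cos(35°) = 0.8192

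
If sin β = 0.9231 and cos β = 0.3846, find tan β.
tan β = sin β / cos β = 2.4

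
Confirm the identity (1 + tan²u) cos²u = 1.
LHS = sec²u · cos²u = (1/cos²u) · cos²u = 1 = RHS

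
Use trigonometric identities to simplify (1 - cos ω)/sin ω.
(1 - cos ω)/sin ω = tan(ω/2) (using Half angle)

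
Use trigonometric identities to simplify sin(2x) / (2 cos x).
sin(2x) / (2 cos x) = sin x (using Double angle)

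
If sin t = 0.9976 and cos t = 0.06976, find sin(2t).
sin(2t) = 2 sin t cos t = 0.1392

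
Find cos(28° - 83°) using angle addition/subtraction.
cos(28° - 83°) = cos 28° cos 83° + sin 28° sin 83° = 0.5736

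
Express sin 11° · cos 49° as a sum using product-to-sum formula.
sin 11° cos 49° = (1/2)[sin(11°+49°) + sin(11°-49°)]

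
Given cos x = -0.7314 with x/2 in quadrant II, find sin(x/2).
sin(x/2) = ±√((1 - cos x)/2); positive since x/2 ∈ QII, so sin(x/2) = 0.9304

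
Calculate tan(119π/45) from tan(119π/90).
tan(119π/45) = 2 tan 119π/90 / (1 - tan²119π/90) = -2.05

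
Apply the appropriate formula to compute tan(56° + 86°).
tan(56° + 86°) = (tan 56° + tan 86°)/(1 - tan 56° tan 86°) = -0.7813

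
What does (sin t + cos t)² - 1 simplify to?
(sin t + cos t)² - 1 = sin(2t) (using Pythagorean + double angle)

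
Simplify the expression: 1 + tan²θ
1 + tan²θ = sec²θ (using Pythagorean identity)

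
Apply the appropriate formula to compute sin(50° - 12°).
sin(50° - 12°) = sin 50° cos 12° - cos 50° sin 12° = 0.6157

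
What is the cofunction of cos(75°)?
cos(75°) = sin(90° - 75°) = sin(15°)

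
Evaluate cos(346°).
cos(346°) = 0.9703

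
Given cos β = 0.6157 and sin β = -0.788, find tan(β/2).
tan(β/2) = sin β / (1 + cos β) = -0.4877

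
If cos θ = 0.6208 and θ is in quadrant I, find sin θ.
sin θ = 0.784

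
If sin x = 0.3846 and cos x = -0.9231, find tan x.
tan x = sin x / cos x = -0.4166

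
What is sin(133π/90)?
sin(133π/90) = -0.9976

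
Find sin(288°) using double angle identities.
sin(288°) = 2 sin 144° cos 144° = -0.9511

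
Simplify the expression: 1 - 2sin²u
1 - 2sin²u = cos(2u) (using Double angle)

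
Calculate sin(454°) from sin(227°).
sin(454°) = 2 sin 227° cos 227° = 0.9976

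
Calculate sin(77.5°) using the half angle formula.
sin(77.5°) = √((1 - cos 155°)/2) = 0.9763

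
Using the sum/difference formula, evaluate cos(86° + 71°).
cos(86° + 71°) = cos 86° cos 71° - sin 86° sin 71° = -0.9205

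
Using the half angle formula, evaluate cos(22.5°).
cos(22.5°) = √((1 + cos 45°)/2) = √(2+√2)/2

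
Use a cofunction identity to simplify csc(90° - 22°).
csc(90° - 22°) = sec(22°)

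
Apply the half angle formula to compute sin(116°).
sin(116°) = √((1 - cos 232°)/2) = 0.8988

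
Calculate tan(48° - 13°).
tan(48° - 13°) = (tan 48° - tan 13°)/(1 + tan 48° tan 13°) = 0.7002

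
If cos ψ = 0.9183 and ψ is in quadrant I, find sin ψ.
sin ψ = 0.3959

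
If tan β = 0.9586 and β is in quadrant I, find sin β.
sin β = 0.692 (using tan²β + 1 = sec²β)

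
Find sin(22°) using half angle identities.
sin(22°) = √((1 - cos 44°)/2) = 0.3746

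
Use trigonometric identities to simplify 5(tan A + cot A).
5(tan A + cot A) = 5(sec A csc A) (using Quotient identities)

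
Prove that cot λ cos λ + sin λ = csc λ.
LHS = cos²λ/sin λ + sin λ = (cos²λ + sin²λ)/sin λ = 1/sin λ = csc λ = RHS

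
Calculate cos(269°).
cos(269°) = -0.01745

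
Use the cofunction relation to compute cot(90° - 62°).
cot(90° - 62°) = tan(62°) = 1.881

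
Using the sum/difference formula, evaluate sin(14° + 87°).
sin(14° + 87°) = sin 14° cos 87° + cos 14° sin 87° = 0.9816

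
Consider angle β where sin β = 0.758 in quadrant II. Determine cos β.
cos β = ±√(1 - sin²β) = -0.6523 (negative in QII)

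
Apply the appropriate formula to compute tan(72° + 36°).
tan(72° + 36°) = (tan 72° + tan 36°)/(1 - tan 72° tan 36°) = -3.078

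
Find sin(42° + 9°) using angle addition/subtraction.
sin(42° + 9°) = sin 42° cos 9° + cos 42° sin 9° = 0.7771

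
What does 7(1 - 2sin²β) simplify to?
7(1 - 2sin²β) = 7(cos(2β)) (using Double angle)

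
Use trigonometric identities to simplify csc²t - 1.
csc²t - 1 = cot²t (using Pythagorean identity)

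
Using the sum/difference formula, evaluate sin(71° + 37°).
sin(71° + 37°) = sin 71° cos 37° + cos 71° sin 37° = 0.9511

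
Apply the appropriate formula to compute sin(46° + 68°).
sin(46° + 68°) = sin 46° cos 68° + cos 46° sin 68° = 0.9135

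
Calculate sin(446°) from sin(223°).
sin(446°) = 2 sin 223° cos 223° = 0.9976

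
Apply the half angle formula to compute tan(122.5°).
tan(122.5°) = sin 245° / (1 + cos 245°) = -1.57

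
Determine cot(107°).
cot(107°) = -0.3057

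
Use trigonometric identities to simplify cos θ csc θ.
cos θ csc θ = cot θ (using Reciprocal + quotient)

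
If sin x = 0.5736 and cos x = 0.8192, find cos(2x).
cos(2x) = cos²x - sin²x = 0.3421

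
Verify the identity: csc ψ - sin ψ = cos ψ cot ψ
LHS = 1/sin ψ - sin ψ = (1 - sin²ψ)/sin ψ = cos²ψ/sin ψ = cos ψ · (cos ψ/sin ψ) = cos ψ cot ψ = RHS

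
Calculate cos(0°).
cos(0°) = 1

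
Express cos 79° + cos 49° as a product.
cos 79° + cos 49° = 2 cos(64°) cos(15°)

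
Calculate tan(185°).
tan(185°) = 0.08749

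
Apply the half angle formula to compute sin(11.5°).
sin(11.5°) = √((1 - cos 23°)/2) = 0.1994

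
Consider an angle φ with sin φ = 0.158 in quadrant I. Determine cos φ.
cos φ = √(1 - sin²φ) = 0.9874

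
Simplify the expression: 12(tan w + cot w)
12(tan w + cot w) = 12(sec w csc w) (using Quotient identities)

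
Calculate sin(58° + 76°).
sin(58° + 76°) = sin 58° cos 76° + cos 58° sin 76° = 0.7193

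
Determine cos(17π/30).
cos(17π/30) = -0.2079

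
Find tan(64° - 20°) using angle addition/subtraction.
tan(64° - 20°) = (tan 64° - tan 20°)/(1 + tan 64° tan 20°) = 0.9657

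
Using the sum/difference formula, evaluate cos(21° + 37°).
cos(21° + 37°) = cos 21° cos 37° - sin 21° sin 37° = 0.5299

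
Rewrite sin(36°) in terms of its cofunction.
sin(36°) = cos(90° - 36°) = cos(54°)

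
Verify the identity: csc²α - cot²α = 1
LHS = 1/sin²α - cos²α/sin²α = (1 - cos²α)/sin²α = sin²α/sin²α = 1 = RHS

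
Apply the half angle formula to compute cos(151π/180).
cos(151π/180) = -√((1 + cos 151π/90)/2) = -0.8746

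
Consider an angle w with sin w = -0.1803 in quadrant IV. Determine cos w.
cos w = √(1 - sin²w) = 0.9836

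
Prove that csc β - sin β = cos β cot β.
LHS = 1/sin β - sin β = (1 - sin²β)/sin β = cos²β/sin β = cos β · (cos β/sin β) = cos β cot β = RHS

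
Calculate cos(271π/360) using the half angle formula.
cos(271π/360) = -√((1 + cos 271π/180)/2) = -0.7133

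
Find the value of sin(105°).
sin(105°) = (√6+√2)/4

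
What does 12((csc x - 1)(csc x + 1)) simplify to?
12((csc x - 1)(csc x + 1)) = 12(cot²x) (using Diff. of squares)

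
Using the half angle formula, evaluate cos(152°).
cos(152°) = -√((1 + cos 304°)/2) = -0.8829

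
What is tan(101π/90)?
tan(101π/90) = 0.404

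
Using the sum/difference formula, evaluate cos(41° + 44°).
cos(41° + 44°) = cos 41° cos 44° - sin 41° sin 44° = 0.08716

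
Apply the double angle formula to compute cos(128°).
cos(128°) = cos²64° - sin²64° = -0.6157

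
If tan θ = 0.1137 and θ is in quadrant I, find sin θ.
sin θ = 0.113 (using tan²θ + 1 = sec²θ)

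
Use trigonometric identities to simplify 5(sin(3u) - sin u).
5(sin(3u) - sin u) = 5(2 cos(2u) sin u) (using Sum-to-product)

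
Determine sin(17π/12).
sin(17π/12) = -(√6+√2)/4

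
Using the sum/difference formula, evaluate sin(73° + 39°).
sin(73° + 39°) = sin 73° cos 39° + cos 73° sin 39° = 0.9272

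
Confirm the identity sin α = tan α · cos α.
RHS = (sin α/cos α) · cos α = sin α = LHS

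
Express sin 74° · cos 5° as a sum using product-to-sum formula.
sin 74° cos 5° = (1/2)[sin(74°+5°) + sin(74°-5°)]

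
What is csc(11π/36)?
csc(11π/36) = 1.221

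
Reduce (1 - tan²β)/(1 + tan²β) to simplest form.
(1 - tan²β)/(1 + tan²β) = cos(2β) (using Double angle)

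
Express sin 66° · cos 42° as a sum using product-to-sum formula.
sin 66° cos 42° = (1/2)[sin(66°+42°) + sin(66°-42°)]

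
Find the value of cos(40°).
cos(40°) = 0.766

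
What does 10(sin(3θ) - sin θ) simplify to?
10(sin(3θ) - sin θ) = 10(2 cos(2θ) sin θ) (using Sum-to-product)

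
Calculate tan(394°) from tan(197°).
tan(394°) = 2 tan 197° / (1 - tan²197°) = 0.6745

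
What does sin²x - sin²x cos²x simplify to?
sin²x - sin²x cos²x = sin⁴x (using Factoring)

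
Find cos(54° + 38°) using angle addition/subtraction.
cos(54° + 38°) = cos 54° cos 38° - sin 54° sin 38° = -0.0349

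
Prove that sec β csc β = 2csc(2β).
RHS = 2/sin(2β) = 2/(2 sin β cos β) = 1/(sin β cos β) = (1/cos β)(1/sin β) = sec β csc β = LHS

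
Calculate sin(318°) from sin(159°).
sin(318°) = 2 sin 159° cos 159° = -0.6691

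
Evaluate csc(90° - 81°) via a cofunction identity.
csc(90° - 81°) = sec(81°) = 6.392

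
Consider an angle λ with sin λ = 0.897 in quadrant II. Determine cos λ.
cos λ = ±√(1 - sin²λ) = -0.442 (negative in QII)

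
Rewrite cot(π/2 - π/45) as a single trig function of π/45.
cot(π/2 - π/45) = tan(π/45)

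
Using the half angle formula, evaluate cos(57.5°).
cos(57.5°) = √((1 + cos 115°)/2) = 0.5373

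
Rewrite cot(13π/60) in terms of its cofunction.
cot(13π/60) = tan(π/2 - 13π/60) = tan(17π/60)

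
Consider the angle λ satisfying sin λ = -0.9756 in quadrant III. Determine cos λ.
cos λ = ±√(1 - sin²λ) = -0.2196 (negative in QIII)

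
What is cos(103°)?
cos(103°) = -0.225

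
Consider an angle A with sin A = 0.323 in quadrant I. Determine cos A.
cos A = √(1 - sin²A) = 0.9464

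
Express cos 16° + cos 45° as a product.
cos 16° + cos 45° = 2 cos(30.5°) cos(-14.5°)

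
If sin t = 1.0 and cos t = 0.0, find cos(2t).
cos(2t) = cos²t - sin²t = -1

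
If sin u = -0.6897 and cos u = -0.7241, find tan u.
tan u = sin u / cos u = 0.9525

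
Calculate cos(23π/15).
cos(23π/15) = 0.1045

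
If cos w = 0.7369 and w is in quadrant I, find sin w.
sin w = 0.676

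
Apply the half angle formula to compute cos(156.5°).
cos(156.5°) = -√((1 + cos 313°)/2) = -0.9171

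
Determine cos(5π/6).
cos(5π/6) = -√3/2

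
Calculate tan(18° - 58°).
tan(18° - 58°) = (tan 18° - tan 58°)/(1 + tan 18° tan 58°) = -0.8391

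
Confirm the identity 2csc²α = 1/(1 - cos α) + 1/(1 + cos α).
RHS = [(1 + cos α) + (1 - cos α)] / [(1 - cos α)(1 + cos α)] = 2/(1 - cos²α) = 2/sin²α = 2csc²α = LHS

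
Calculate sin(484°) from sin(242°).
sin(484°) = 2 sin 242° cos 242° = 0.829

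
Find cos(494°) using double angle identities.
cos(494°) = cos²247° - sin²247° = -0.6947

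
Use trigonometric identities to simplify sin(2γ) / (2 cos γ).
sin(2γ) / (2 cos γ) = sin γ (using Double angle)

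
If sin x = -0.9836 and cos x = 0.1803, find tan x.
tan x = sin x / cos x = -5.455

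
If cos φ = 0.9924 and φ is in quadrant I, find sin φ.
sin φ = 0.1231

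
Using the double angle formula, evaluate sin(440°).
sin(440°) = 2 sin 220° cos 220° = 0.9848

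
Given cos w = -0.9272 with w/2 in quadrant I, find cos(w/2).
cos(w/2) = ±√((1 + cos w)/2); positive since w/2 ∈ QI, so cos(w/2) = 0.1908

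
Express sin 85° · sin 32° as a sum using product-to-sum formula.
sin 85° sin 32° = (1/2)[cos(85°-32°) - cos(85°+32°)]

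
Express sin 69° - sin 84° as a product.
sin 69° - sin 84° = 2 cos(76.5°) sin(-7.5°)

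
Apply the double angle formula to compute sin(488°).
sin(488°) = 2 sin 244° cos 244° = 0.788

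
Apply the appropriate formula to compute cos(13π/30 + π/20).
cos(13π/30 + π/20) = cos 13π/30 cos π/20 - sin 13π/30 sin π/20 = 0.05234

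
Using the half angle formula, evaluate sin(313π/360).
sin(313π/360) = √((1 - cos 313π/180)/2) = 0.3987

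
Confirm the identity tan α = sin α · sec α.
RHS = sin α · (1/cos α) = sin α/cos α = tan α = LHS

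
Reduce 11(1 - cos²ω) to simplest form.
11(1 - cos²ω) = 11(sin²ω) (using Pythagorean identity)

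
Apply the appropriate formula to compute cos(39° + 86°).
cos(39° + 86°) = cos 39° cos 86° - sin 39° sin 86° = -0.5736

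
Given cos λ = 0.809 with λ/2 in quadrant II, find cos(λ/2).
cos(λ/2) = ±√((1 + cos λ)/2); negative since λ/2 ∈ QII, so cos(λ/2) = -0.9511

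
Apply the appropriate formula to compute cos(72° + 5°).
cos(72° + 5°) = cos 72° cos 5° - sin 72° sin 5° = 0.225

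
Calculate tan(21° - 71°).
tan(21° - 71°) = (tan 21° - tan 71°)/(1 + tan 21° tan 71°) = -1.192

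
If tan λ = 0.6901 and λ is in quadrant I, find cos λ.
cos λ = 0.823 (using tan²λ + 1 = sec²λ)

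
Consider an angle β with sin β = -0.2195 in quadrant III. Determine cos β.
cos β = ±√(1 - sin²β) = -0.9756 (negative in QIII)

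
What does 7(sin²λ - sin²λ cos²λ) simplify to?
7(sin²λ - sin²λ cos²λ) = 7(sin⁴λ) (using Factoring)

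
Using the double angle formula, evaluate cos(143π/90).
cos(143π/90) = cos²143π/180 - sin²143π/180 = 0.2756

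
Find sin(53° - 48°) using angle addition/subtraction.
sin(53° - 48°) = sin 53° cos 48° - cos 53° sin 48° = 0.08716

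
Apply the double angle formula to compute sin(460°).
sin(460°) = 2 sin 230° cos 230° = 0.9848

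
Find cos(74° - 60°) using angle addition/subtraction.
cos(74° - 60°) = cos 74° cos 60° + sin 74° sin 60° = 0.9703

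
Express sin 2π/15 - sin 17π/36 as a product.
sin 2π/15 - sin 17π/36 = 2 cos(109π/360) sin(-61π/360)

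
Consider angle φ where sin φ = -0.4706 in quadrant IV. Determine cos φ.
cos φ = √(1 - sin²φ) = 0.8823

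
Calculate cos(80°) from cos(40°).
cos(80°) = cos²40° - sin²40° = 0.1736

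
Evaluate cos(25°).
cos(25°) = 0.9063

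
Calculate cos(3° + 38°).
cos(3° + 38°) = cos 3° cos 38° - sin 3° sin 38° = 0.7547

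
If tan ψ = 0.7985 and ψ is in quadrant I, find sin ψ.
sin ψ = 0.624 (using tan²ψ + 1 = sec²ψ)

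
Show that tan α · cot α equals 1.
LHS = (sin α/cos α) · (cos α/sin α) = 1 = RHS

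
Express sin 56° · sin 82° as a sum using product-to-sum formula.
sin 56° sin 82° = (1/2)[cos(56°-82°) - cos(56°+82°)]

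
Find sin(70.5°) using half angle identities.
sin(70.5°) = √((1 - cos 141°)/2) = 0.9426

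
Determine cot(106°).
cot(106°) = -0.2867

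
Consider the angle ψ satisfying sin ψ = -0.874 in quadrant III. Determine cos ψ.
cos ψ = ±√(1 - sin²ψ) = -0.4859 (negative in QIII)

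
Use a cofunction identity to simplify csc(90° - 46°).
csc(90° - 46°) = sec(46°)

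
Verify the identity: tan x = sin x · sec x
RHS = sin x · (1/cos x) = sin x/cos x = tan x = LHS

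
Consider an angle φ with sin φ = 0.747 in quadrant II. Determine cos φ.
cos φ = ±√(1 - sin²φ) = -0.6648 (negative in QII)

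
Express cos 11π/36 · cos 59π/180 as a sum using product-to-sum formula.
cos 11π/36 cos 59π/180 = (1/2)[cos(11π/36-59π/180) + cos(11π/36+59π/180)]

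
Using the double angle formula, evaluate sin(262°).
sin(262°) = 2 sin 131° cos 131° = -0.9903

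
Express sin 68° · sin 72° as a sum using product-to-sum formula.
sin 68° sin 72° = (1/2)[cos(68°-72°) - cos(68°+72°)]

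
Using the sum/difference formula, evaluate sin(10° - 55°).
sin(10° - 55°) = sin 10° cos 55° - cos 10° sin 55° = -√2/2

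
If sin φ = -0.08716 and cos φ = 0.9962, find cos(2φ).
cos(2φ) = cos²φ - sin²φ = 0.9848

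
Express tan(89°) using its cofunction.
tan(89°) = cot(90° - 89°) = cot(1°)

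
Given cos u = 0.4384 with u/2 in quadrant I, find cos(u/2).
cos(u/2) = ±√((1 + cos u)/2); positive since u/2 ∈ QI, so cos(u/2) = 0.8481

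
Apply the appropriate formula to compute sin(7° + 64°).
sin(7° + 64°) = sin 7° cos 64° + cos 7° sin 64° = 0.9455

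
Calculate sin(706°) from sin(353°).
sin(706°) = 2 sin 353° cos 353° = -0.2419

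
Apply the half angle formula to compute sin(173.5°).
sin(173.5°) = √((1 - cos 347°)/2) = 0.1132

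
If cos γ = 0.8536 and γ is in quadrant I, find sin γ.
sin γ = 0.5209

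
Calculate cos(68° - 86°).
cos(68° - 86°) = cos 68° cos 86° + sin 68° sin 86° = 0.9511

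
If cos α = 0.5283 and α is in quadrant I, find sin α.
sin α = 0.8491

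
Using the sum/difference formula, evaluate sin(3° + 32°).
sin(3° + 32°) = sin 3° cos 32° + cos 3° sin 32° = 0.5736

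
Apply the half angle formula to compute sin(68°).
sin(68°) = √((1 - cos 136°)/2) = 0.9272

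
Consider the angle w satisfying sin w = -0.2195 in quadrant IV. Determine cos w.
cos w = √(1 - sin²w) = 0.9756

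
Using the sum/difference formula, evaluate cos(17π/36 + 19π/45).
cos(17π/36 + 19π/45) = cos 17π/36 cos 19π/45 - sin 17π/36 sin 19π/45 = -0.9455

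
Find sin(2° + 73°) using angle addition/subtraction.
sin(2° + 73°) = sin 2° cos 73° + cos 2° sin 73° = (√6+√2)/4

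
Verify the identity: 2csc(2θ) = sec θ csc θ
LHS = 2/sin(2θ) = 2/(2 sin θ cos θ) = 1/(sin θ cos θ) = (1/cos θ)(1/sin θ) = sec θ csc θ = RHS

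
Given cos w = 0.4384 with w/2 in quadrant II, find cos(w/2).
cos(w/2) = ±√((1 + cos w)/2); negative since w/2 ∈ QII, so cos(w/2) = -0.8481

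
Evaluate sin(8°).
sin(8°) = 0.1392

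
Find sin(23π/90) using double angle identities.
sin(23π/90) = 2 sin 23π/180 cos 23π/180 = 0.7193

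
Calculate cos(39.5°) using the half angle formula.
cos(39.5°) = √((1 + cos 79°)/2) = 0.7716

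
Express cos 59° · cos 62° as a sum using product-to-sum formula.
cos 59° cos 62° = (1/2)[cos(59°-62°) + cos(59°+62°)]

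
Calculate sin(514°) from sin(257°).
sin(514°) = 2 sin 257° cos 257° = 0.4384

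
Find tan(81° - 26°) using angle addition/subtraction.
tan(81° - 26°) = (tan 81° - tan 26°)/(1 + tan 81° tan 26°) = 1.428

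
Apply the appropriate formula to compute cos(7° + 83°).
cos(7° + 83°) = cos 7° cos 83° - sin 7° sin 83° = 0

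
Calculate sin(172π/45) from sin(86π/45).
sin(172π/45) = 2 sin 86π/45 cos 86π/45 = -0.5299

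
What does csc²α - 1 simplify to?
csc²α - 1 = cot²α (using Pythagorean identity)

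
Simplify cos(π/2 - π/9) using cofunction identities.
cos(π/2 - π/9) = sin(π/9)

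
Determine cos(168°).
cos(168°) = -0.9781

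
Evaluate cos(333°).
cos(333°) = 0.891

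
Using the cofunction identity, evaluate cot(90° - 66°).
cot(90° - 66°) = tan(66°) = 2.246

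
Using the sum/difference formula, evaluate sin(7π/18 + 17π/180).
sin(7π/18 + 17π/180) = sin 7π/18 cos 17π/180 + cos 7π/18 sin 17π/180 = 0.9986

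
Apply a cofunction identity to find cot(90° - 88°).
cot(90° - 88°) = tan(88°) = 28.64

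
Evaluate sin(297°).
sin(297°) = -0.891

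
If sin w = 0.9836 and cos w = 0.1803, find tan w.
tan w = sin w / cos w = 5.455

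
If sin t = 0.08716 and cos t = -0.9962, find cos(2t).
cos(2t) = cos²t - sin²t = 0.9848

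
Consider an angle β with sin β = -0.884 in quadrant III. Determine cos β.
cos β = ±√(1 - sin²β) = -0.4675 (negative in QIII)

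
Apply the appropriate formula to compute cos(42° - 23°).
cos(42° - 23°) = cos 42° cos 23° + sin 42° sin 23° = 0.9455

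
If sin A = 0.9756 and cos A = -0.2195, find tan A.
tan A = sin A / cos A = -4.445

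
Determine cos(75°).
cos(75°) = (√6-√2)/4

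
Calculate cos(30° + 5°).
cos(30° + 5°) = cos 30° cos 5° - sin 30° sin 5° = 0.8192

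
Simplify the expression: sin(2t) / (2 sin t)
sin(2t) / (2 sin t) = cos t (using Double angle)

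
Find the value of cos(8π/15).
cos(8π/15) = -0.1045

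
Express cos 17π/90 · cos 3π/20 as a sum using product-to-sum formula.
cos 17π/90 cos 3π/20 = (1/2)[cos(17π/90-3π/20) + cos(17π/90+3π/20)]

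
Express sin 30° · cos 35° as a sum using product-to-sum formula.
sin 30° cos 35° = (1/2)[sin(30°+35°) + sin(30°-35°)]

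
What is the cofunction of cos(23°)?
cos(23°) = sin(90° - 23°) = sin(67°)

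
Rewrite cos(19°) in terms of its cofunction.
cos(19°) = sin(90° - 19°) = sin(71°)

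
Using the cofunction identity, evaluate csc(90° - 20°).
csc(90° - 20°) = sec(20°) = 1.064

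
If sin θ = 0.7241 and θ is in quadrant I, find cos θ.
cos θ = 0.6897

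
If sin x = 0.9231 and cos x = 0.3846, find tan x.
tan x = sin x / cos x = 2.4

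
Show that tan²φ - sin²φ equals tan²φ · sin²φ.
LHS = sin²φ/cos²φ - sin²φ = sin²φ(1/cos²φ - 1) = sin²φ · (1 - cos²φ)/cos²φ = sin²φ · sin²φ/cos²φ = sin²φ · tan²φ = RHS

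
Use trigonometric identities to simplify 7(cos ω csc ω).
7(cos ω csc ω) = 7(cot ω) (using Reciprocal + quotient)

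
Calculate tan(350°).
tan(350°) = -0.1763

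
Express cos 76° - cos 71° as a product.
cos 76° - cos 71° = -2 sin(73.5°) sin(2.5°)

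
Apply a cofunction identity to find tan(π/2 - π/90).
tan(π/2 - π/90) = cot(π/90) = 28.64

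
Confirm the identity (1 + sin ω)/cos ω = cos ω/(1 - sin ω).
LHS = (1 + sin ω)(1 - sin ω) / (cos ω(1 - sin ω)) = (1 - sin²ω) / (cos ω(1 - sin ω)) = cos²ω / (cos ω(1 - sin ω)) = cos ω/(1 - sin ω) = RHS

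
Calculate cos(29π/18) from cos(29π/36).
cos(29π/18) = cos²29π/36 - sin²29π/36 = 0.342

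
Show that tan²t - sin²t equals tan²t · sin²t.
LHS = sin²t/cos²t - sin²t = sin²t(1/cos²t - 1) = sin²t · (1 - cos²t)/cos²t = sin²t · sin²t/cos²t = sin²t · tan²t = RHS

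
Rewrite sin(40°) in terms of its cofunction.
sin(40°) = cos(90° - 40°) = cos(50°)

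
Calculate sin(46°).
sin(46°) = 0.7193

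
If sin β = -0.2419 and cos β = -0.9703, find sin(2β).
sin(2β) = 2 sin β cos β = 0.4694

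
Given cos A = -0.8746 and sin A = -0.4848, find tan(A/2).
tan(A/2) = sin A / (1 + cos A) = -3.866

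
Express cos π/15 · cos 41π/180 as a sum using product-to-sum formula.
cos π/15 cos 41π/180 = (1/2)[cos(π/15-41π/180) + cos(π/15+41π/180)]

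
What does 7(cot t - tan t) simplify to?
7(cot t - tan t) = 7(2 cot(2t)) (using Double angle)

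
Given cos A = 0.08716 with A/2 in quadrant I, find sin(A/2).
sin(A/2) = ±√((1 - cos A)/2); positive since A/2 ∈ QI, so sin(A/2) = 0.6756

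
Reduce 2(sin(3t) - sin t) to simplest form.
2(sin(3t) - sin t) = 2(2 cos(2t) sin t) (using Sum-to-product)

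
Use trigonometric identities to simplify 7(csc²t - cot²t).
7(csc²t - cot²t) = 7 (using Pythagorean identity)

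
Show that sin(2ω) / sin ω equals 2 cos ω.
LHS = 2 sin ω cos ω / sin ω = 2 cos ω = RHS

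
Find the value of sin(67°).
sin(67°) = 0.9205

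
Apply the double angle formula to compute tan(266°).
tan(266°) = 2 tan 133° / (1 - tan²133°) = 14.3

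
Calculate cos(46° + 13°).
cos(46° + 13°) = cos 46° cos 13° - sin 46° sin 13° = 0.515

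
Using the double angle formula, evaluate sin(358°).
sin(358°) = 2 sin 179° cos 179° = -0.0349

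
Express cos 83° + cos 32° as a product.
cos 83° + cos 32° = 2 cos(57.5°) cos(25.5°)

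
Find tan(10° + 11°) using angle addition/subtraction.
tan(10° + 11°) = (tan 10° + tan 11°)/(1 - tan 10° tan 11°) = 0.3839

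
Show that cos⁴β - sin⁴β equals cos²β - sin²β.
LHS = (cos²β - sin²β)(cos²β + sin²β) = (cos²β - sin²β) · 1 = cos²β - sin²β = RHS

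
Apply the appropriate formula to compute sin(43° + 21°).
sin(43° + 21°) = sin 43° cos 21° + cos 43° sin 21° = 0.8988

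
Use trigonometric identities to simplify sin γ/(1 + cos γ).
sin γ/(1 + cos γ) = tan(γ/2) (using Half angle)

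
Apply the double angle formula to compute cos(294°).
cos(294°) = 2cos²147° - 1 = 0.4067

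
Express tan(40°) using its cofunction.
tan(40°) = cot(90° - 40°) = cot(50°)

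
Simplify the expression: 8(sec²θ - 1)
8(sec²θ - 1) = 8(tan²θ) (using Pythagorean identity)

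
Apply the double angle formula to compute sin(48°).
sin(48°) = 2 sin 24° cos 24° = 0.7431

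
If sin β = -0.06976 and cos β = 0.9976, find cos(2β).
cos(2β) = cos²β - sin²β = 0.9903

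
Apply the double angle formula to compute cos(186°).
cos(186°) = 1 - 2sin²93° = -0.9945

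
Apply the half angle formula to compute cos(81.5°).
cos(81.5°) = √((1 + cos 163°)/2) = 0.1478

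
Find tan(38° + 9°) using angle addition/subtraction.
tan(38° + 9°) = (tan 38° + tan 9°)/(1 - tan 38° tan 9°) = 1.072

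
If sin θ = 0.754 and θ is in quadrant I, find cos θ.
cos θ = 0.6569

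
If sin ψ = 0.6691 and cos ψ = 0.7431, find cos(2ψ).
cos(2ψ) = cos²ψ - sin²ψ = 0.1045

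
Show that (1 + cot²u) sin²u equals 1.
LHS = csc²u · sin²u = (1/sin²u) · sin²u = 1 = RHS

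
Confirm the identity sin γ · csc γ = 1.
LHS = sin γ · (1/sin γ) = 1 = RHS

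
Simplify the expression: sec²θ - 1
sec²θ - 1 = tan²θ (using Pythagorean identity)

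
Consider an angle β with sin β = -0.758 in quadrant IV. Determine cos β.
cos β = √(1 - sin²β) = 0.6523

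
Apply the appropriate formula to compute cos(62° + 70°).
cos(62° + 70°) = cos 62° cos 70° - sin 62° sin 70° = -0.6691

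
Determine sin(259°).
sin(259°) = -0.9816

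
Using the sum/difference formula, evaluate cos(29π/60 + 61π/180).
cos(29π/60 + 61π/180) = cos 29π/60 cos 61π/180 - sin 29π/60 sin 61π/180 = -0.848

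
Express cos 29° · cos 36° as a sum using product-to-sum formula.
cos 29° cos 36° = (1/2)[cos(29°-36°) + cos(29°+36°)]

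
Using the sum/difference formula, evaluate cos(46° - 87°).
cos(46° - 87°) = cos 46° cos 87° + sin 46° sin 87° = 0.7547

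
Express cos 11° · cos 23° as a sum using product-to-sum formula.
cos 11° cos 23° = (1/2)[cos(11°-23°) + cos(11°+23°)]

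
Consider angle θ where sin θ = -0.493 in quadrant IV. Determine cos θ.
cos θ = √(1 - sin²θ) = 0.87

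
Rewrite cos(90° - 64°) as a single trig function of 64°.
cos(90° - 64°) = sin(64°)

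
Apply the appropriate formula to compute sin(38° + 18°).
sin(38° + 18°) = sin 38° cos 18° + cos 38° sin 18° = 0.829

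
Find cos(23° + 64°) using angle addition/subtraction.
cos(23° + 64°) = cos 23° cos 64° - sin 23° sin 64° = 0.05234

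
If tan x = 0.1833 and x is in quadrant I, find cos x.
cos x = 0.9836 (using tan²x + 1 = sec²x)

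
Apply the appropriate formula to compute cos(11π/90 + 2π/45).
cos(11π/90 + 2π/45) = cos 11π/90 cos 2π/45 - sin 11π/90 sin 2π/45 = √3/2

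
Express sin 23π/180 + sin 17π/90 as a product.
sin 23π/180 + sin 17π/90 = 2 sin(19π/120) cos(-11π/360)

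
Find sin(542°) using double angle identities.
sin(542°) = 2 sin 271° cos 271° = -0.0349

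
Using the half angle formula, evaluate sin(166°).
sin(166°) = √((1 - cos 332°)/2) = 0.2419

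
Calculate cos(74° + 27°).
cos(74° + 27°) = cos 74° cos 27° - sin 74° sin 27° = -0.1908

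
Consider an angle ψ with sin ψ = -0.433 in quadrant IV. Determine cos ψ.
cos ψ = √(1 - sin²ψ) = 0.9014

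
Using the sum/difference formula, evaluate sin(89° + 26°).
sin(89° + 26°) = sin 89° cos 26° + cos 89° sin 26° = 0.9063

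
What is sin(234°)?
sin(234°) = -0.809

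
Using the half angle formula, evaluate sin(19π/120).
sin(19π/120) = √((1 - cos 19π/60)/2) = 0.4772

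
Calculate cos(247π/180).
cos(247π/180) = -0.3907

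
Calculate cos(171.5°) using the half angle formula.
cos(171.5°) = -√((1 + cos 343°)/2) = -0.989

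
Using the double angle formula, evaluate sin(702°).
sin(702°) = 2 sin 351° cos 351° = -0.309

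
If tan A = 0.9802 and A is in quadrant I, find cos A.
cos A = 0.7141 (using tan²A + 1 = sec²A)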